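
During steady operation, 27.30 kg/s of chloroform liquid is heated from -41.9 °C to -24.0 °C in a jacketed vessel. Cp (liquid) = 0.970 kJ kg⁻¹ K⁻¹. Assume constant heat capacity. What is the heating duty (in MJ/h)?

Q = 1710 MJ/h

Q = ṁ·Cp·ΔT = 27.30 × 0.970 × (-24.0 − -41.9) = 474.01 kJ/s
Heating duty = 1706.4 MJ/h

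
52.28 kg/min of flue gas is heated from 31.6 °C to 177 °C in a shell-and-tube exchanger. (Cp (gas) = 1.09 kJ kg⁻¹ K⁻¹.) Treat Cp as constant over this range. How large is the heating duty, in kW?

Q = 138 kW

Q = ṁ·Cp·ΔT = 52.28 × 1.09 × (177 − 31.6) = 8285.6 kJ/min
Converting: 8285.6 / 60 s = 138.09 kW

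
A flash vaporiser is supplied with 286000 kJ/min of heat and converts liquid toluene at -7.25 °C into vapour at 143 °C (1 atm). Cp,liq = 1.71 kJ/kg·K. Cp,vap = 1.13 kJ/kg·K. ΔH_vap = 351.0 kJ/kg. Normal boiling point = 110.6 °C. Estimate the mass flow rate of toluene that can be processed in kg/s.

ṁ = 8.09 kg/s

Δh = 1.71×(110.6−-7.25) + 351.0 + 1.13×(143−110.6) = 589.14 kJ/kg
Q = 286000 kJ/min = 4766.7 kJ/s = 4766.7 kJ/s
ṁ = Q/Δh = 4766.7 / 589.14 = 8.091 kg/s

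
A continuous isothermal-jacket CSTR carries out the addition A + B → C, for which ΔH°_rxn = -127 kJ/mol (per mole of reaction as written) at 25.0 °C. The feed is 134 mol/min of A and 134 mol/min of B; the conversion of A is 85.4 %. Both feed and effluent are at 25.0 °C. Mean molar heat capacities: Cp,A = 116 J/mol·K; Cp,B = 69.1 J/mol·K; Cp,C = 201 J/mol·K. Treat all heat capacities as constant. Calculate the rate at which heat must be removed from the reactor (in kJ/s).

Extent of reaction ξ = 0.854 × 134 = 114.44 mol/min
Reaction term: ξ·ΔH°_rxn = 114.44 × -127 = -14533 kJ/min
Q = ΔH = -14533 kJ/min = -242.22 kW
Heat removed = 242.22 kJ/s

Q_out = 242 kJ/s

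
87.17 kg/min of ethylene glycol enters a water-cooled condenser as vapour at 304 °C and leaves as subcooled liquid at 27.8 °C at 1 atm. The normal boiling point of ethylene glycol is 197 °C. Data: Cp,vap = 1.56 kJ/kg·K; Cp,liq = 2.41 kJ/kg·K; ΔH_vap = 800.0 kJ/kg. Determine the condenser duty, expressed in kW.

vapour 304→197 °C: -166.92 kJ/kg
condensation at 197 °C: -800 kJ/kg
liquid 197→27.8 °C: -407.77 kJ/kg
Δh = -166.92 + -800 + -407.77 = -1374.7 kJ/kg
Q = ṁ·Δh = 87.17 kg/min × -1374.7 kJ/kg = -119830 kJ/min
|Q| = 1997.2 kW

Q_c = 2000 kW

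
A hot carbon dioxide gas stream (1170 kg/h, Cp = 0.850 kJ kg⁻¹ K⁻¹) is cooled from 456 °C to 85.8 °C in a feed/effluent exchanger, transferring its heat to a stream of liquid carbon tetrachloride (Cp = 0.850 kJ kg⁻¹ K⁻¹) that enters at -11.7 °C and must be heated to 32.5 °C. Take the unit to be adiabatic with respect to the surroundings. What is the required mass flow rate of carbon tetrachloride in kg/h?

Heat released by hot stream: Q = 1170 × 0.850 × (456 − 85.8) = 368160 kJ/h
Energy balance on cold side (adiabatic exchanger): Q = ṁ_c·Cp_c·(T_c,out − T_c,in)
ṁ_c = 368160 / [0.850 × (32.5 − -11.7)] = 9799.4 kg/h

ṁ_c = 9800 kg/h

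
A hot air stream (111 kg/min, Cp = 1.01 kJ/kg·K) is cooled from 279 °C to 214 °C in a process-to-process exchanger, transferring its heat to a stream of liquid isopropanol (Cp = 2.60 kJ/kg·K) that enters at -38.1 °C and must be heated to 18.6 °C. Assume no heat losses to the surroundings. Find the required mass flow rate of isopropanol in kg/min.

Heat released by hot stream: Q = 111 × 1.01 × (279 − 214) = 7287.1 kJ/min
Energy balance on cold side (adiabatic exchanger): Q = ṁ_c·Cp_c·(T_c,out − T_c,in)
ṁ_c = 7287.1 / [2.60 × (18.6 − -38.1)] = 49.431 kg/min

ṁ_c = 49.4 kg/min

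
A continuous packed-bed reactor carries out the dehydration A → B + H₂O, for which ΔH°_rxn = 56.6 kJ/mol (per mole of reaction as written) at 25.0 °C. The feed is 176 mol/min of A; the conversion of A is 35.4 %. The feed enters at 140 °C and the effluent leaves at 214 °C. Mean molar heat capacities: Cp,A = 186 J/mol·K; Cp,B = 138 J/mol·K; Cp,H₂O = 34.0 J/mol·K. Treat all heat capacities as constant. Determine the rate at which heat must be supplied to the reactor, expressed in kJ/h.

Q_in = 347000 kJ/h

Extent of reaction ξ = 0.354 × 176 = 62.304 mol/min
Reaction term: ξ·ΔH°_rxn = 62.304 × 56.6 = 3526.4 kJ/min
Sensible, feed 140→25 °C: -3764.6 kJ/min
Outlet flows (mol/min): A 113.7, B 62.304, H₂O 62.304
Sensible, products 25→214 °C: 6022.2 kJ/min
Q = ΔH = 5784 kJ/min = 96.4 kW
Heat supplied = 347040 kJ/h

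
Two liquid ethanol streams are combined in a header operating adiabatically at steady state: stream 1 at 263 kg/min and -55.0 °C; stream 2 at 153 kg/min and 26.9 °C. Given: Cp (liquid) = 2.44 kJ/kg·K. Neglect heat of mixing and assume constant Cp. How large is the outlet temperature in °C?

T_out = -24.9 °C

Energy balance with Q = 0: Σ ṁᵢCp,ᵢ(T_out − Tᵢ) = 0
T_out = Σ ṁᵢCp,ᵢTᵢ / Σ ṁᵢCp,ᵢ
      = -25252 / 1015 = -24.878 °C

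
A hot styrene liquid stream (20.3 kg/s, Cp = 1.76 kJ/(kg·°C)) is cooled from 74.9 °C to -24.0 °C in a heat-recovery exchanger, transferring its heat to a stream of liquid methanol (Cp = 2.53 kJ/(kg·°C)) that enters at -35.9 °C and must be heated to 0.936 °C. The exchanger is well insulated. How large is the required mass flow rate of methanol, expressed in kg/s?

ṁ_c = 37.9 kg/s

Heat released by hot stream: Q = 20.3 × 1.76 × (74.9 − -24.0) = 3533.5 kJ/s
Energy balance on cold side (adiabatic exchanger): Q = ṁ_c·Cp_c·(T_c,out − T_c,in)
ṁ_c = 3533.5 / [2.53 × (0.936 − -35.9)] = 37.915 kg/s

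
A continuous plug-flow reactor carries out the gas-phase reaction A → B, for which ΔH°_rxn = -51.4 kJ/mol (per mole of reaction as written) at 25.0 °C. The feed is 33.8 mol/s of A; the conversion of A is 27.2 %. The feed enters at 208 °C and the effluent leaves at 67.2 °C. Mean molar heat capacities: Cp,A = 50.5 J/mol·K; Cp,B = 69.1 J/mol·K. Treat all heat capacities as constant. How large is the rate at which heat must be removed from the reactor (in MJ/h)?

Extent of reaction ξ = 0.272 × 33.8 = 9.1936 mol/s
Reaction term: ξ·ΔH°_rxn = 9.1936 × -51.4 = -472.55 kJ/s
Sensible, feed 208→25 °C: -312.36 kJ/s
Outlet flows (mol/s): A 24.606, B 9.1936
Sensible, products 25→67.2 °C: 79.247 kJ/s
Q = ΔH = -705.67 kJ/s = -705.67 kW
Heat removed = 2540.4 MJ/h

Q_out = 2540 MJ/h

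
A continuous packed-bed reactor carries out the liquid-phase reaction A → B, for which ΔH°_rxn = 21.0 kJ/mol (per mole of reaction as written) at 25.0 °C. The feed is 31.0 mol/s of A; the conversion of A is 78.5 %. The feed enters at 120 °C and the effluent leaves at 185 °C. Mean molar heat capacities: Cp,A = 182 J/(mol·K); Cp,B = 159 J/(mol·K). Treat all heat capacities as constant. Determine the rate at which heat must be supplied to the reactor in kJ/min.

Q_in = 47300 kJ/min

Extent of reaction ξ = 0.785 × 31.0 = 24.335 mol/s
Reaction term: ξ·ΔH°_rxn = 24.335 × 21.0 = 511.04 kJ/s
Sensible, feed 120→25 °C: -535.99 kJ/s
Outlet flows (mol/s): A 6.665, B 24.335
Sensible, products 25→185 °C: 813.17 kJ/s
Q = ΔH = 788.21 kJ/s = 788.21 kW
Heat supplied = 47293 kJ/min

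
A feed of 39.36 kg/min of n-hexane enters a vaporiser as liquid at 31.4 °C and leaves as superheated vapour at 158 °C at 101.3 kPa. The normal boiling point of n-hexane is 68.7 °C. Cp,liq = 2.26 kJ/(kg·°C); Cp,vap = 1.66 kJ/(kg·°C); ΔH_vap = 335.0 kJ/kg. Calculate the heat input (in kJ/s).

liquid 31.4→68.7 °C: 84.298 kJ/kg
vaporisation at 68.7 °C: 335 kJ/kg
vapour 68.7→158 °C: 148.24 kJ/kg
Δh = 84.298 + 335 + 148.24 = 567.54 kJ/kg
Q = ṁ·Δh = 39.36 kg/min × 567.54 kJ/kg = 22338 kJ/min
|Q| = 372.3 kW

Q = 372 kJ/s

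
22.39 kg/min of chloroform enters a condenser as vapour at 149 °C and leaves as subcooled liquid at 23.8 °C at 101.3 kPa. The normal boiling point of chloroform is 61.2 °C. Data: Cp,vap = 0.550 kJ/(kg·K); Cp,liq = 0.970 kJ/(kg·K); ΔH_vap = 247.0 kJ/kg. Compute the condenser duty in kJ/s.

vapour 149→61.2 °C: -48.29 kJ/kg
condensation at 61.2 °C: -247 kJ/kg
liquid 61.2→23.8 °C: -36.278 kJ/kg
Δh = -48.29 + -247 + -36.278 = -331.57 kJ/kg
Q = ṁ·Δh = 22.39 kg/min × -331.57 kJ/kg = -7423.8 kJ/min
|Q| = 123.73 kW

Q_c = 124 kJ/s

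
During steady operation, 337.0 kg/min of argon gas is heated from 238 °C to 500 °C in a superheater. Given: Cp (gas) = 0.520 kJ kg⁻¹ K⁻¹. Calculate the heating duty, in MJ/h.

Q = ṁ·Cp·ΔT = 337.0 × 0.520 × (500 − 238) = 45913 kJ/min
Converting: 45913 / 60 s = 765.21 kW
Heating duty = 2754.8 MJ/h

Q = 2750 MJ/h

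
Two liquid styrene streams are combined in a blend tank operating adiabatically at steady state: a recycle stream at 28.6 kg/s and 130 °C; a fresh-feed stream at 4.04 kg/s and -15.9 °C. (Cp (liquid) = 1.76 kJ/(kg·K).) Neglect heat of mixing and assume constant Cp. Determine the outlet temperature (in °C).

T_out = 112 °C

No heat crosses the boundary, so H_out = H_in.
Σ ṁᵢCp,ᵢTᵢ = 28.6×1.76×130 + 4.04×1.76×-15.9 = 6430.6
Σ ṁᵢCp,ᵢ = 28.6×1.76 + 4.04×1.76 = 57.446
T_out = 6430.6 / 57.446 = 111.94 °C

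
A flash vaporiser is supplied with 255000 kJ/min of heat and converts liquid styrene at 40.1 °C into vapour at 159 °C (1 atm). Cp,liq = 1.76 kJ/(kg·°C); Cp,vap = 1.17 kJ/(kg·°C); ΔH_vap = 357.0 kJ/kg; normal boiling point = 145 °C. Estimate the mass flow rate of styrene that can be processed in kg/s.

ṁ = 7.62 kg/s

Δh = 1.76×(145−40.1) + 357.0 + 1.17×(159−145) = 558 kJ/kg
Q = 255000 kJ/min = 4250 kJ/s = 4250 kJ/s
ṁ = Q/Δh = 4250 / 558 = 7.6164 kg/s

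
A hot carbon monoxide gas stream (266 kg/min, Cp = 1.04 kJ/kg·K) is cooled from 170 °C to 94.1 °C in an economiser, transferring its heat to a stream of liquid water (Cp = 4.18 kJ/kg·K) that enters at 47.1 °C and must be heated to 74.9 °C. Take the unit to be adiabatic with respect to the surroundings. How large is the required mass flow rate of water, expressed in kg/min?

Heat released by hot stream: Q = 266 × 1.04 × (170 − 94.1) = 20997 kJ/min
Energy balance on cold side (adiabatic exchanger): Q = ṁ_c·Cp_c·(T_c,out − T_c,in)
ṁ_c = 20997 / [4.18 × (74.9 − 47.1)] = 180.69 kg/min

ṁ_c = 181 kg/min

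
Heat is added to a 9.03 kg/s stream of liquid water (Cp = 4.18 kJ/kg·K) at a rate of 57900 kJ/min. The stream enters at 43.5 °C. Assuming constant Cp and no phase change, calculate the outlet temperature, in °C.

Q = 57900 kJ/min = 965 kJ/s
ΔT = Q/(ṁ·Cp) = 965/(9.03×4.18) = 25.566 K
T_out = 43.5 + 25.566 = 69.066 °C

T_out = 69.1 °C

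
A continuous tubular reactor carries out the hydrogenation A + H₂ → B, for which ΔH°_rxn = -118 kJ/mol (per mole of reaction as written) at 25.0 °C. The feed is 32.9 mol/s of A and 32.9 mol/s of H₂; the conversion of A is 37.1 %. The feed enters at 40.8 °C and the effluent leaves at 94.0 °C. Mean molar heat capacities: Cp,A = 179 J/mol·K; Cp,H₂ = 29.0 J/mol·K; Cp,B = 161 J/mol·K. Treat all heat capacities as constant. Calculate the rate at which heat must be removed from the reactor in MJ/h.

Q_out = 4020 MJ/h

Extent of reaction ξ = 0.371 × 32.9 = 12.206 mol/s
Reaction term: ξ·ΔH°_rxn = 12.206 × -118 = -1440.3 kJ/s
Sensible, feed 40.8→25 °C: -108.12 kJ/s
Outlet flows (mol/s): A 20.694, H₂ 20.694, B 12.206
Sensible, products 25→94.0 °C: 432.6 kJ/s
Q = ΔH = -1115.8 kJ/s = -1115.8 kW
Heat removed = 4017 MJ/h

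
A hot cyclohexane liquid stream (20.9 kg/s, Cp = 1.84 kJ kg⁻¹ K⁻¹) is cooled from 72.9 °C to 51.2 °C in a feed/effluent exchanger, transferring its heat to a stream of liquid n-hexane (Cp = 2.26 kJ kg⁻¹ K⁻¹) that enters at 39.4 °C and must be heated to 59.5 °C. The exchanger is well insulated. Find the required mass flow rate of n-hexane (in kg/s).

Heat released by hot stream: Q = 20.9 × 1.84 × (72.9 − 51.2) = 834.5 kJ/s
Energy balance on cold side (adiabatic exchanger): Q = ṁ_c·Cp_c·(T_c,out − T_c,in)
ṁ_c = 834.5 / [2.26 × (59.5 − 39.4)] = 18.37 kg/s

ṁ_c = 18.4 kg/s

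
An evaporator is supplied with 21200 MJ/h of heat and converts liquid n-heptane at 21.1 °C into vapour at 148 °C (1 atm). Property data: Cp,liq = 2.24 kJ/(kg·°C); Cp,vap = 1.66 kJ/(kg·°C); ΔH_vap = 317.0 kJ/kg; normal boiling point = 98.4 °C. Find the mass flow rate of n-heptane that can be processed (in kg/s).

Δh = 2.24×(98.4−21.1) + 317.0 + 1.66×(148−98.4) = 572.49 kJ/kg
Q = 21200 MJ/h = 5888.9 kJ/s = 5888.9 kJ/s
ṁ = Q/Δh = 5888.9 / 572.49 = 10.286 kg/s

ṁ = 10.3 kg/s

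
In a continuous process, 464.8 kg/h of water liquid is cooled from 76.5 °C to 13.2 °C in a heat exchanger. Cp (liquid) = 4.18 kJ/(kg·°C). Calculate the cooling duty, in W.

Q = ṁ·Cp·ΔT = 464.8 × 4.18 × (13.2 − 76.5) = -122980 kJ/h
Converting: 122980 / 3600 s = 34.162 kW
Cooling duty = 34162 W

Q_c = 34200 W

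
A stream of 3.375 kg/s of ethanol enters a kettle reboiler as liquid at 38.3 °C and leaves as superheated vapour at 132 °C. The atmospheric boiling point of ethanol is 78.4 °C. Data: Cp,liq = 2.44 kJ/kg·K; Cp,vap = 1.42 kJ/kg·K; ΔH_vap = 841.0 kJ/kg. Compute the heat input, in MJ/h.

liquid 38.3→78.4 °C: 97.844 kJ/kg
vaporisation at 78.4 °C: 841 kJ/kg
vapour 78.4→132 °C: 76.112 kJ/kg
Δh = 97.844 + 841 + 76.112 = 1015 kJ/kg
Q = ṁ·Δh = 3.375 kg/s × 1015 kJ/kg = 3425.5 kJ/s
|Q| = 3425.5 kW = 12332 MJ/h

Q = 12300 MJ/h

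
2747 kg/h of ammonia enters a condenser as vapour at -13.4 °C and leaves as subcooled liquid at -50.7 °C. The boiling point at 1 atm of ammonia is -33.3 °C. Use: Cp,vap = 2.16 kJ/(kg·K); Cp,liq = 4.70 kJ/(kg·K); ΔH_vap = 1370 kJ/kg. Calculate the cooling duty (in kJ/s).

Q_c = 1140 kJ/s

vapour -13.4→-33.3 °C: -42.984 kJ/kg
condensation at -33.3 °C: -1370 kJ/kg
liquid -33.3→-50.7 °C: -81.78 kJ/kg
Δh = -42.984 + -1370 + -81.78 = -1494.8 kJ/kg
Q = ṁ·Δh = 2747 kg/h × -1494.8 kJ/kg = -4.1061e+06 kJ/h
|Q| = 1140.6 kW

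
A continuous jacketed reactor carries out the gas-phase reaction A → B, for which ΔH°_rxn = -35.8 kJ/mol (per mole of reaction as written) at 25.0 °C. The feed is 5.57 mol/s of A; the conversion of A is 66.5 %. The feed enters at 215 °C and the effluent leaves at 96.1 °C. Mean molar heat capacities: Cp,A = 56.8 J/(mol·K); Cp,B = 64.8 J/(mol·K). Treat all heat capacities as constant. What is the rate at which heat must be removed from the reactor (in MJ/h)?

Extent of reaction ξ = 0.665 × 5.57 = 3.7041 mol/s
Reaction term: ξ·ΔH°_rxn = 3.7041 × -35.8 = -132.6 kJ/s
Sensible, feed 215→25 °C: -60.111 kJ/s
Outlet flows (mol/s): A 1.8659, B 3.7041
Sensible, products 25→96.1 °C: 24.601 kJ/s
Q = ΔH = -168.12 kJ/s = -168.12 kW
Heat removed = 605.21 MJ/h

Q_out = 605 MJ/h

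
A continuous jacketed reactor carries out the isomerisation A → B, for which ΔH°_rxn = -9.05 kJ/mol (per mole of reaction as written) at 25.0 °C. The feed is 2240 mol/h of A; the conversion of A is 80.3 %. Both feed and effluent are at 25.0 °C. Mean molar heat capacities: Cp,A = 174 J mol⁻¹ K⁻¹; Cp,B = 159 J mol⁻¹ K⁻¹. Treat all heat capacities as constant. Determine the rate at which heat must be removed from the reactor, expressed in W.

Extent of reaction ξ = 0.803 × 2240 = 1798.7 mol/h
Reaction term: ξ·ΔH°_rxn = 1798.7 × -9.05 = -16278 kJ/h
Q = ΔH = -16278 kJ/h = -4.5218 kW
Heat removed = 4521.8 W

Q_out = 4520 W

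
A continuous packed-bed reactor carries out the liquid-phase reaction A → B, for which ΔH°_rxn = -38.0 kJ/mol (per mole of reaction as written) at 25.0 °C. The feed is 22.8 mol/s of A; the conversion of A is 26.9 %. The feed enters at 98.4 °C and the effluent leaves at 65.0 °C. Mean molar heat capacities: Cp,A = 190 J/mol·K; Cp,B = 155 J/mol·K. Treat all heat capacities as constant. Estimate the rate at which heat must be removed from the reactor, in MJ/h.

Q_out = 1390 MJ/h

Extent of reaction ξ = 0.269 × 22.8 = 6.1332 mol/s
Reaction term: ξ·ΔH°_rxn = 6.1332 × -38.0 = -233.06 kJ/s
Sensible, feed 98.4→25 °C: -317.97 kJ/s
Outlet flows (mol/s): A 16.667, B 6.1332
Sensible, products 25→65.0 °C: 164.69 kJ/s
Q = ΔH = -386.34 kJ/s = -386.34 kW
Heat removed = 1390.8 MJ/h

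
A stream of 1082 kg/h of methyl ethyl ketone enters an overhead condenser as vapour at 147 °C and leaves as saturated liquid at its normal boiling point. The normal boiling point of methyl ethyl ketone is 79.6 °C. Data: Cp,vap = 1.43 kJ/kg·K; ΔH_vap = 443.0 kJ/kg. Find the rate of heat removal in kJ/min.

vapour 147→79.6 °C: -96.382 kJ/kg
condensation at 79.6 °C: -443 kJ/kg
Δh = -96.382 + -443 = -539.38 kJ/kg
Q = ṁ·Δh = 1082 kg/h × -539.38 kJ/kg = -583610 kJ/h
|Q| = 162.11 kW = 9726.9 kJ/min

Q_c = 9730 kJ/min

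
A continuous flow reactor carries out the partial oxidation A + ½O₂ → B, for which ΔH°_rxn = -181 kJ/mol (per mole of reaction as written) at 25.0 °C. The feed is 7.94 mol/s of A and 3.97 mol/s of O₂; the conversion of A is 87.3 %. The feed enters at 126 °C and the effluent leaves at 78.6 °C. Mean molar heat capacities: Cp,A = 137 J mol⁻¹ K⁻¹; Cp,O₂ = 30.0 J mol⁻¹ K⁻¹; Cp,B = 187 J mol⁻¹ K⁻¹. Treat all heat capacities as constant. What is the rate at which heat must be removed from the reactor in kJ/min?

Q_out = 77900 kJ/min

Extent of reaction ξ = 0.873 × 7.94 = 6.9316 mol/s
Reaction term: ξ·ΔH°_rxn = 6.9316 × -181 = -1254.6 kJ/s
Sensible, feed 126→25 °C: -121.89 kJ/s
Outlet flows (mol/s): A 1.0084, O₂ 0.50419, B 6.9316
Sensible, products 25→78.6 °C: 77.692 kJ/s
Q = ΔH = -1298.8 kJ/s = -1298.8 kW
Heat removed = 77930 kJ/min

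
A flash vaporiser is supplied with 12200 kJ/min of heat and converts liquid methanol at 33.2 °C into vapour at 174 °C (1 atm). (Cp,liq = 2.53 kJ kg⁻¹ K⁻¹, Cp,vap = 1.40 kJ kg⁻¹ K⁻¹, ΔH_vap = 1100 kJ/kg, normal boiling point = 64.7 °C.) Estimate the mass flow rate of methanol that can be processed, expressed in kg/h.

Δh = 2.53×(64.7−33.2) + 1100 + 1.40×(174−64.7) = 1332.7 kJ/kg
Q = 12200 kJ/min = 203.33 kJ/s = 732000 kJ/h
ṁ = Q/Δh = 732000 / 1332.7 = 549.25 kg/h

ṁ = 549 kg/h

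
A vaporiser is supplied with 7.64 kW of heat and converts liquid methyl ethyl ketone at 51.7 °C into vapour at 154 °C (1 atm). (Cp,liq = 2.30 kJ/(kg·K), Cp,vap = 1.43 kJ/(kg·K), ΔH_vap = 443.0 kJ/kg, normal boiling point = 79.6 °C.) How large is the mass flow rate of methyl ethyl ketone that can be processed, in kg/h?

Δh = 2.30×(79.6−51.7) + 443.0 + 1.43×(154−79.6) = 613.56 kJ/kg
Q = 7.64 kW = 7.64 kJ/s = 27504 kJ/h
ṁ = Q/Δh = 27504 / 613.56 = 44.827 kg/h

ṁ = 44.8 kg/h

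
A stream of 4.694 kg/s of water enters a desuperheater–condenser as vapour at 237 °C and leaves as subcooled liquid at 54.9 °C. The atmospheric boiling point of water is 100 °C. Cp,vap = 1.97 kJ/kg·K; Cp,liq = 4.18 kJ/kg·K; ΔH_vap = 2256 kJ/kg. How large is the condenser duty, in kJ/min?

vapour 237→100 °C: -269.89 kJ/kg
condensation at 100 °C: -2256 kJ/kg
liquid 100→54.9 °C: -188.52 kJ/kg
Δh = -269.89 + -2256 + -188.52 = -2714.4 kJ/kg
Q = ṁ·Δh = 4.694 kg/s × -2714.4 kJ/kg = -12741 kJ/s
|Q| = 12741 kW = 764490 kJ/min

Q_c = 764000 kJ/min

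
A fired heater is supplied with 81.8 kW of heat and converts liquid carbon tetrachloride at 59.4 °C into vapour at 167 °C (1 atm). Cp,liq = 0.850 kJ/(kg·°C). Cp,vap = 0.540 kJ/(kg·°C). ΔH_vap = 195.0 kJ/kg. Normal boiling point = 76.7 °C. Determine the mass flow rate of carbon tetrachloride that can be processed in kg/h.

ṁ = 1140 kg/h

Δh = 0.850×(76.7−59.4) + 195.0 + 0.540×(167−76.7) = 258.47 kJ/kg
Q = 81.8 kW = 81.8 kJ/s = 294480 kJ/h
ṁ = Q/Δh = 294480 / 258.47 = 1139.3 kg/h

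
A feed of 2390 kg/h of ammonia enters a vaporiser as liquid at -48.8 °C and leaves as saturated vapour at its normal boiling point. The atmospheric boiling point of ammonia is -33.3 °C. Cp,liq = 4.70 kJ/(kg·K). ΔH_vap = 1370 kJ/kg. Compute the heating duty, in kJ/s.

Q = 958 kJ/s

liquid -48.8→-33.3 °C: 72.85 kJ/kg
vaporisation at -33.3 °C: 1370 kJ/kg
Δh = 72.85 + 1370 = 1442.8 kJ/kg
Q = ṁ·Δh = 2390 kg/h × 1442.8 kJ/kg = 3.4484e+06 kJ/h
|Q| = 957.89 kW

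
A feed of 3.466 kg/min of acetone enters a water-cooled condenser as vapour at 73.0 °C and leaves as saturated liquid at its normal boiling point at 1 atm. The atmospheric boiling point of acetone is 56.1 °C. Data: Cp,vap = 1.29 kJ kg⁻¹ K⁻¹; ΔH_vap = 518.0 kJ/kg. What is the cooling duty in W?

Q_c = 31200 W

vapour 73.0→56.1 °C: -21.801 kJ/kg
condensation at 56.1 °C: -518 kJ/kg
Δh = -21.801 + -518 = -539.8 kJ/kg
Q = ṁ·Δh = 3.466 kg/min × -539.8 kJ/kg = -1871 kJ/min
|Q| = 31.183 kW = 31183 W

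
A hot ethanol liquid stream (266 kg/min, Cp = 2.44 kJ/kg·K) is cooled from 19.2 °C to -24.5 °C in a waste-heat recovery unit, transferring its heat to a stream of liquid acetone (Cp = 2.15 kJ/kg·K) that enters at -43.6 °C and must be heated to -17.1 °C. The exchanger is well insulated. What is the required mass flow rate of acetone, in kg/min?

Heat released by hot stream: Q = 266 × 2.44 × (19.2 − -24.5) = 28363 kJ/min
Energy balance on cold side (adiabatic exchanger): Q = ṁ_c·Cp_c·(T_c,out − T_c,in)
ṁ_c = 28363 / [2.15 × (-17.1 − -43.6)] = 497.82 kg/min

ṁ_c = 498 kg/min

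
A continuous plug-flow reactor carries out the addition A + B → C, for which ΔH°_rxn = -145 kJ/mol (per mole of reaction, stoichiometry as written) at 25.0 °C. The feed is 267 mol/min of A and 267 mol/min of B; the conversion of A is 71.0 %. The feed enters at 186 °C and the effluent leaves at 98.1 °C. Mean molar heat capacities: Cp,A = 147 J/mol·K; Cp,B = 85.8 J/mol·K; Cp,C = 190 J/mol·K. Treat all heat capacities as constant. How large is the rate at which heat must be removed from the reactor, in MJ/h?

Q_out = 2010 MJ/h

Extent of reaction ξ = 0.710 × 267 = 189.57 mol/min
Reaction term: ξ·ΔH°_rxn = 189.57 × -145 = -27488 kJ/min
Sensible, feed 186→25 °C: -10007 kJ/min
Outlet flows (mol/min): A 77.43, B 77.43, C 189.57
Sensible, products 25→98.1 °C: 3950.6 kJ/min
Q = ΔH = -33544 kJ/min = -559.07 kW
Heat removed = 2012.7 MJ/h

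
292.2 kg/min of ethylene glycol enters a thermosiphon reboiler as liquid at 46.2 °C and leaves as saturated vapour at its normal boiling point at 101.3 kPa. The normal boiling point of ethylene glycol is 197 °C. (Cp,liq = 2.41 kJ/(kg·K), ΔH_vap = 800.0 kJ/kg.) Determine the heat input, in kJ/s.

Q = 5670 kJ/s

liquid 46.2→197 °C: 363.43 kJ/kg
vaporisation at 197 °C: 800 kJ/kg
Δh = 363.43 + 800 = 1163.4 kJ/kg
Q = ṁ·Δh = 292.2 kg/min × 1163.4 kJ/kg = 339950 kJ/min
|Q| = 5665.9 kW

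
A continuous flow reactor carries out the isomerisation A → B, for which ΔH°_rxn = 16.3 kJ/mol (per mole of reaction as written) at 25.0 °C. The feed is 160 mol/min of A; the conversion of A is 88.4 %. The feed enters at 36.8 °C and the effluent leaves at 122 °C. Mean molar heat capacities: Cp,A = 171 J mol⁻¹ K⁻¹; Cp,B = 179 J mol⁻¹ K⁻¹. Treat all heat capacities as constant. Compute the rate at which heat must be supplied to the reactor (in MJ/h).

Q_in = 285 MJ/h

Extent of reaction ξ = 0.884 × 160 = 141.44 mol/min
Reaction term: ξ·ΔH°_rxn = 141.44 × 16.3 = 2305.5 kJ/min
Sensible, feed 36.8→25 °C: -322.85 kJ/min
Outlet flows (mol/min): A 18.56, B 141.44
Sensible, products 25→122 °C: 2763.7 kJ/min
Q = ΔH = 4746.3 kJ/min = 79.105 kW
Heat supplied = 284.78 MJ/h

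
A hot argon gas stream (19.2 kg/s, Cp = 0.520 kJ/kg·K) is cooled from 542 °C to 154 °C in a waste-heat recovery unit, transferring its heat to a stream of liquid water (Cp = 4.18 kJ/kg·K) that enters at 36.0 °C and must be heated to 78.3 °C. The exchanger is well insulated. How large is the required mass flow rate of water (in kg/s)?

Heat released by hot stream: Q = 19.2 × 0.520 × (542 − 154) = 3873.8 kJ/s
Energy balance on cold side (adiabatic exchanger): Q = ṁ_c·Cp_c·(T_c,out − T_c,in)
ṁ_c = 3873.8 / [4.18 × (78.3 − 36.0)] = 21.909 kg/s

ṁ_c = 21.9 kg/s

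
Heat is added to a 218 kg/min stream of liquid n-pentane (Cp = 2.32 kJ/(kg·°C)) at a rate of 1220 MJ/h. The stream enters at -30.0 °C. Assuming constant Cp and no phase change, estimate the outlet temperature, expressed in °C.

T_out = 10.2 °C

Q = 1220 MJ/h = 20333 kJ/min
ΔT = Q/(ṁ·Cp) = 20333/(218×2.32) = 40.204 K
T_out = -30.0 + 40.204 = 10.204 °C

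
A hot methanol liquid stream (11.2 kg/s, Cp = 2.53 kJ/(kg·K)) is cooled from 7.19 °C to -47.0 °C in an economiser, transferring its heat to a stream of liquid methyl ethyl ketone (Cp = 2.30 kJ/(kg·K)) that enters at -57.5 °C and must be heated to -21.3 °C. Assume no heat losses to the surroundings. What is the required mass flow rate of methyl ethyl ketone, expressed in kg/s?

Heat released by hot stream: Q = 11.2 × 2.53 × (7.19 − -47.0) = 1535.5 kJ/s
Energy balance on cold side (adiabatic exchanger): Q = ṁ_c·Cp_c·(T_c,out − T_c,in)
ṁ_c = 1535.5 / [2.30 × (-21.3 − -57.5)] = 18.443 kg/s

ṁ_c = 18.4 kg/s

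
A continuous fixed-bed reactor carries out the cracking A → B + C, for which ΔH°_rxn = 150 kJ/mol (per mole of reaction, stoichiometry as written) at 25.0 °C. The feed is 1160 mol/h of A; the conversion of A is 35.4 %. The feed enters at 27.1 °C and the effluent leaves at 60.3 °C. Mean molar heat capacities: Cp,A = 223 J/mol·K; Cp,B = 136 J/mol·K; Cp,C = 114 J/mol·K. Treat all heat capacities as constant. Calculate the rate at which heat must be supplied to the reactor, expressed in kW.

Extent of reaction ξ = 0.354 × 1160 = 410.64 mol/h
Reaction term: ξ·ΔH°_rxn = 410.64 × 150 = 61596 kJ/h
Sensible, feed 27.1→25 °C: -543.23 kJ/h
Outlet flows (mol/h): A 749.36, B 410.64, C 410.64
Sensible, products 25→60.3 °C: 9522.8 kJ/h
Q = ΔH = 70576 kJ/h = 19.604 kW
Heat supplied = 19.604 kW

Q_in = 19.6 kW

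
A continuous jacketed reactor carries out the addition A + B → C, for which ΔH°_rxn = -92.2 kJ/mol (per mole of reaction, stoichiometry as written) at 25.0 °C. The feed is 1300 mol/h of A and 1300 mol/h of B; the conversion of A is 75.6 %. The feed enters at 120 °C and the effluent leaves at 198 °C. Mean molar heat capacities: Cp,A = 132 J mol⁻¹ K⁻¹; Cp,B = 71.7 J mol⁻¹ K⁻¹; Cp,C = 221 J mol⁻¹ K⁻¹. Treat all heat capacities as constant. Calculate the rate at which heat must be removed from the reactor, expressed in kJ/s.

Q_out = 18.6 kJ/s

Extent of reaction ξ = 0.756 × 1300 = 982.8 mol/h
Reaction term: ξ·ΔH°_rxn = 982.8 × -92.2 = -90614 kJ/h
Sensible, feed 120→25 °C: -25157 kJ/h
Outlet flows (mol/h): A 317.2, B 317.2, C 982.8
Sensible, products 25→198 °C: 48754 kJ/h
Q = ΔH = -67018 kJ/h = -18.616 kW
Heat removed = 18.616 kJ/s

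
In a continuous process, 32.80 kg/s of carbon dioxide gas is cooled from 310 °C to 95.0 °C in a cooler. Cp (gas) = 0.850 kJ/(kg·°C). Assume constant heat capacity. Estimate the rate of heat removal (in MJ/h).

Q_c = 21600 MJ/h

Q = ṁ·Cp·ΔT = 32.80 × 0.850 × (95.0 − 310) = -5994.2 kJ/s
Cooling duty = 21579 MJ/h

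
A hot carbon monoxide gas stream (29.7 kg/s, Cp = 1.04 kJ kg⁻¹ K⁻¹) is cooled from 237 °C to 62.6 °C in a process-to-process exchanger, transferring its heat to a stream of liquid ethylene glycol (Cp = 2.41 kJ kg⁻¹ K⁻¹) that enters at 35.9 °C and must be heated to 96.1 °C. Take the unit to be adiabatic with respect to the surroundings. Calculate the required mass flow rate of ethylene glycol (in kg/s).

Heat released by hot stream: Q = 29.7 × 1.04 × (237 − 62.6) = 5386.9 kJ/s
Energy balance on cold side (adiabatic exchanger): Q = ṁ_c·Cp_c·(T_c,out − T_c,in)
ṁ_c = 5386.9 / [2.41 × (96.1 − 35.9)] = 37.13 kg/s

ṁ_c = 37.1 kg/s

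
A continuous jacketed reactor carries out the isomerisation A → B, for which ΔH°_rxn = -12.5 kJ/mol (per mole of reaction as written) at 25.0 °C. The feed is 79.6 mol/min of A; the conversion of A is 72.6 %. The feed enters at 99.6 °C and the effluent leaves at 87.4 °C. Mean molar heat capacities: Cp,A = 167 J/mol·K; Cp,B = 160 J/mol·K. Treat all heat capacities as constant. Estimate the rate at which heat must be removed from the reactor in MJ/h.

Q_out = 54.6 MJ/h

Extent of reaction ξ = 0.726 × 79.6 = 57.79 mol/min
Reaction term: ξ·ΔH°_rxn = 57.79 × -12.5 = -722.37 kJ/min
Sensible, feed 99.6→25 °C: -991.67 kJ/min
Outlet flows (mol/min): A 21.81, B 57.79
Sensible, products 25→87.4 °C: 804.25 kJ/min
Q = ΔH = -909.79 kJ/min = -15.163 kW
Heat removed = 54.587 MJ/h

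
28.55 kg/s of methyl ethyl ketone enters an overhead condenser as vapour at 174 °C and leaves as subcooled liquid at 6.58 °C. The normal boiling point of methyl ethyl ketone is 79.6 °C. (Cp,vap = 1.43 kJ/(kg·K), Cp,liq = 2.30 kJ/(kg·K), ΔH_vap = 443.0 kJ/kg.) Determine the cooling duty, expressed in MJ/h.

Q_c = 76700 MJ/h

vapour 174→79.6 °C: -134.99 kJ/kg
condensation at 79.6 °C: -443 kJ/kg
liquid 79.6→6.58 °C: -167.95 kJ/kg
Δh = -134.99 + -443 + -167.95 = -745.94 kJ/kg
Q = ṁ·Δh = 28.55 kg/s × -745.94 kJ/kg = -21297 kJ/s
|Q| = 21297 kW = 76668 MJ/h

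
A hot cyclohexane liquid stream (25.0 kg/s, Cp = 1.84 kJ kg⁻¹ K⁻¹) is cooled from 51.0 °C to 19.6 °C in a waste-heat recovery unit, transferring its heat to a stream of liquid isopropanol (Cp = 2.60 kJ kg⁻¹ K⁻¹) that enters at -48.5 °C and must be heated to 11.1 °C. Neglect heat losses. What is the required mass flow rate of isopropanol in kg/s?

Heat released by hot stream: Q = 25.0 × 1.84 × (51.0 − 19.6) = 1444.4 kJ/s
Energy balance on cold side (adiabatic exchanger): Q = ṁ_c·Cp_c·(T_c,out − T_c,in)
ṁ_c = 1444.4 / [2.60 × (11.1 − -48.5)] = 9.3211 kg/s

ṁ_c = 9.32 kg/s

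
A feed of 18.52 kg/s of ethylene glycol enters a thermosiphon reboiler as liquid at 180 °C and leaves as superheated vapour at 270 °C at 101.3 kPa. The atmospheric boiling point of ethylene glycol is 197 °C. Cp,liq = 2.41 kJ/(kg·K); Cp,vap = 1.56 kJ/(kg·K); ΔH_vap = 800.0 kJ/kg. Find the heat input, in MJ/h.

Q = 63700 MJ/h

liquid 180→197 °C: 40.97 kJ/kg
vaporisation at 197 °C: 800 kJ/kg
vapour 197→270 °C: 113.88 kJ/kg
Δh = 40.97 + 800 + 113.88 = 954.85 kJ/kg
Q = ṁ·Δh = 18.52 kg/s × 954.85 kJ/kg = 17684 kJ/s
|Q| = 17684 kW = 63662 MJ/h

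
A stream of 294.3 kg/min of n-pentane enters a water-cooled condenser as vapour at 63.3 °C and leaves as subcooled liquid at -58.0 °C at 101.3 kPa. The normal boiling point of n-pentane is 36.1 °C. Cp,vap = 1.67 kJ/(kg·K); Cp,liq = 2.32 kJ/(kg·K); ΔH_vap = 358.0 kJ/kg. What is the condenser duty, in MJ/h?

vapour 63.3→36.1 °C: -45.424 kJ/kg
condensation at 36.1 °C: -358 kJ/kg
liquid 36.1→-58.0 °C: -218.31 kJ/kg
Δh = -45.424 + -358 + -218.31 = -621.74 kJ/kg
Q = ṁ·Δh = 294.3 kg/min × -621.74 kJ/kg = -182980 kJ/min
|Q| = 3049.6 kW = 10979 MJ/h

Q_c = 11000 MJ/h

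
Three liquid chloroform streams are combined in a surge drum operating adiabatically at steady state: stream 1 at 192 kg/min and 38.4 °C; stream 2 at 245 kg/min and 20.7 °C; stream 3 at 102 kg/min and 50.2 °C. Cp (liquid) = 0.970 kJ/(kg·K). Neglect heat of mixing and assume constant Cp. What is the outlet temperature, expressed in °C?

Energy balance with Q = 0: Σ ṁᵢCp,ᵢ(T_out − Tᵢ) = 0
Σ ṁᵢCp,ᵢTᵢ = 192×0.970×38.4 + 245×0.970×20.7 + 102×0.970×50.2 = 17038
Σ ṁᵢCp,ᵢ = 192×0.970 + 245×0.970 + 102×0.970 = 522.83
T_out = 17038 / 522.83 = 32.588 °C

T_out = 32.6 °C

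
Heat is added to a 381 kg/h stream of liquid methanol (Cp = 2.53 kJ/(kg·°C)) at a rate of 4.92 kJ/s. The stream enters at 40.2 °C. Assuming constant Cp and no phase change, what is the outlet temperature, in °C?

Q = 4.92 kJ/s = 17712 kJ/h
ΔT = Q/(ṁ·Cp) = 17712/(381×2.53) = 18.375 K
T_out = 40.2 + 18.375 = 58.575 °C

T_out = 58.6 °C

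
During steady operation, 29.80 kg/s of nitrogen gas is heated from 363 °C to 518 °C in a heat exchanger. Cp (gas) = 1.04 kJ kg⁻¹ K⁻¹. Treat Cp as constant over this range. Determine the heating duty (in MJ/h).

Q = 17300 MJ/h

Q = ṁ·Cp·ΔT = 29.80 × 1.04 × (518 − 363) = 4803.8 kJ/s
Heating duty = 17294 MJ/h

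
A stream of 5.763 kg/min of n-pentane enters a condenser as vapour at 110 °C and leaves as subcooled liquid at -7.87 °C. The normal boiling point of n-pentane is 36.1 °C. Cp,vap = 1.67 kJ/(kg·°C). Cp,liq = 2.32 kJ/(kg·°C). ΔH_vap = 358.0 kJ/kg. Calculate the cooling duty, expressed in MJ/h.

vapour 110→36.1 °C: -123.41 kJ/kg
condensation at 36.1 °C: -358 kJ/kg
liquid 36.1→-7.87 °C: -102.01 kJ/kg
Δh = -123.41 + -358 + -102.01 = -583.42 kJ/kg
Q = ṁ·Δh = 5.763 kg/min × -583.42 kJ/kg = -3362.3 kJ/min
|Q| = 56.038 kW = 201.74 MJ/h

Q_c = 202 MJ/h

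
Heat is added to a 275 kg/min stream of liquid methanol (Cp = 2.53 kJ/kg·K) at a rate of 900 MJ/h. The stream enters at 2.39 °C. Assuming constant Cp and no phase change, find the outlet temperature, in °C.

T_out = 23.9 °C

Q = 900 MJ/h = 15000 kJ/min
ΔT = Q/(ṁ·Cp) = 15000/(275×2.53) = 21.559 K
T_out = 2.39 + 21.559 = 23.949 °C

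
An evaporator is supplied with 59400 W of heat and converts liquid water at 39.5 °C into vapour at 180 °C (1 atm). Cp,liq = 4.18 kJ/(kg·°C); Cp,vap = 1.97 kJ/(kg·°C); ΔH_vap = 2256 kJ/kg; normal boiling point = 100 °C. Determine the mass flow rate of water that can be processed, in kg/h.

ṁ = 80.2 kg/h

Δh = 4.18×(100−39.5) + 2256 + 1.97×(180−100) = 2666.5 kJ/kg
Q = 59400 W = 59.4 kJ/s = 213840 kJ/h
ṁ = Q/Δh = 213840 / 2666.5 = 80.195 kg/h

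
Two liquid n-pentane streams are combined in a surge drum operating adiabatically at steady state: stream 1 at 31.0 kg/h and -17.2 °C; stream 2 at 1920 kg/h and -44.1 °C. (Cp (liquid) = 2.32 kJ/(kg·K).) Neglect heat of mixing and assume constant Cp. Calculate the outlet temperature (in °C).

T_out = -43.7 °C

Adiabatic, steady state ⇒ Σ ṁᵢCp,ᵢ(T_out − Tᵢ) = 0
Σ ṁᵢCp,ᵢTᵢ = 31.0×2.32×-17.2 + 1920×2.32×-44.1 = -197680
Σ ṁᵢCp,ᵢ = 31.0×2.32 + 1920×2.32 = 4526.3
T_out = -197680 / 4526.3 = -43.673 °C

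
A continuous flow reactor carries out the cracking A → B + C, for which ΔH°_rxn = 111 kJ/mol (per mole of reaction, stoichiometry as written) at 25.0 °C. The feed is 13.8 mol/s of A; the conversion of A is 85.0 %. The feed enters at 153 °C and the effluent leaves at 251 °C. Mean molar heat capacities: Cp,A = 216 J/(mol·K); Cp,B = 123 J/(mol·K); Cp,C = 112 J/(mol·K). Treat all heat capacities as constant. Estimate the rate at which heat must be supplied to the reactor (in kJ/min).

Q_in = 98700 kJ/min

Extent of reaction ξ = 0.850 × 13.8 = 11.73 mol/s
Reaction term: ξ·ΔH°_rxn = 11.73 × 111 = 1302 kJ/s
Sensible, feed 153→25 °C: -381.54 kJ/s
Outlet flows (mol/s): A 2.07, B 11.73, C 11.73
Sensible, products 25→251 °C: 724.03 kJ/s
Q = ΔH = 1644.5 kJ/s = 1644.5 kW
Heat supplied = 98671 kJ/min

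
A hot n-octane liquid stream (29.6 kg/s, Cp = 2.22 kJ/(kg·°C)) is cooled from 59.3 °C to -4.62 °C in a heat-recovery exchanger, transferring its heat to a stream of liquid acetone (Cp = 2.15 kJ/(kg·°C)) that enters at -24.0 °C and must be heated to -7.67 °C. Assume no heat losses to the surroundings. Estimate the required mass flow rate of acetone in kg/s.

Heat released by hot stream: Q = 29.6 × 2.22 × (59.3 − -4.62) = 4200.3 kJ/s
Energy balance on cold side (adiabatic exchanger): Q = ṁ_c·Cp_c·(T_c,out − T_c,in)
ṁ_c = 4200.3 / [2.15 × (-7.67 − -24.0)] = 119.63 kg/s

ṁ_c = 120 kg/s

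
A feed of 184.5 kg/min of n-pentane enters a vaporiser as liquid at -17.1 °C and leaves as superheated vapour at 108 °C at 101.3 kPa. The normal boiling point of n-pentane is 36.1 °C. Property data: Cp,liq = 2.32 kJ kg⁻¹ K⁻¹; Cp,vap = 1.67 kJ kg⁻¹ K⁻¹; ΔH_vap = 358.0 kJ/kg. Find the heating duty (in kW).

liquid -17.1→36.1 °C: 123.42 kJ/kg
vaporisation at 36.1 °C: 358 kJ/kg
vapour 36.1→108 °C: 120.07 kJ/kg
Δh = 123.42 + 358 + 120.07 = 601.5 kJ/kg
Q = ṁ·Δh = 184.5 kg/min × 601.5 kJ/kg = 110980 kJ/min
|Q| = 1849.6 kW

Q = 1850 kW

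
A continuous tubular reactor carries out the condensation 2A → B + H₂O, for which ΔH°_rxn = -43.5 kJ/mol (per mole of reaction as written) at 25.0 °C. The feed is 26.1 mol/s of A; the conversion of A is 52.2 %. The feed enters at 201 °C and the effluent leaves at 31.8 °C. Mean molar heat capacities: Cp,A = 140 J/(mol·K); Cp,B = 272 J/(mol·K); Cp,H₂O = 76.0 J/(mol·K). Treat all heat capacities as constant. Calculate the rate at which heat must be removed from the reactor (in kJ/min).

Q_out = 54700 kJ/min

Extent of reaction ξ = 0.522 × 26.1 / 2 = 6.8121 mol/s
Reaction term: ξ·ΔH°_rxn = 6.8121 × -43.5 = -296.33 kJ/s
Sensible, feed 201→25 °C: -643.1 kJ/s
Outlet flows (mol/s): A 12.476, B 6.8121, H₂O 6.8121
Sensible, products 25→31.8 °C: 27.997 kJ/s
Q = ΔH = -911.43 kJ/s = -911.43 kW
Heat removed = 54686 kJ/min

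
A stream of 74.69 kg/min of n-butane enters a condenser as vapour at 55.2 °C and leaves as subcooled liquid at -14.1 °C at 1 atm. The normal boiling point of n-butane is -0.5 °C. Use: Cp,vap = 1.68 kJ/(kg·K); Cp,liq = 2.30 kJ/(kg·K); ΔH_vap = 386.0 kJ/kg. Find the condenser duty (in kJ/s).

vapour 55.2→-0.5 °C: -93.576 kJ/kg
condensation at -0.5 °C: -386 kJ/kg
liquid -0.5→-14.1 °C: -31.28 kJ/kg
Δh = -93.576 + -386 + -31.28 = -510.86 kJ/kg
Q = ṁ·Δh = 74.69 kg/min × -510.86 kJ/kg = -38156 kJ/min
|Q| = 635.93 kW

Q_c = 636 kJ/s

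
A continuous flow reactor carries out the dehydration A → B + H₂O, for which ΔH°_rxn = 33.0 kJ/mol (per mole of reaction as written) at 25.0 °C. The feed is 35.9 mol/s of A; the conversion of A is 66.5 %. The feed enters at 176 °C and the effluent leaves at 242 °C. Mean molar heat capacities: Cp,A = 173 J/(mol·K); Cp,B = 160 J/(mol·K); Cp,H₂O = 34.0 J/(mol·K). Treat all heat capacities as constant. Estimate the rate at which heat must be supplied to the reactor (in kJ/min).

Extent of reaction ξ = 0.665 × 35.9 = 23.873 mol/s
Reaction term: ξ·ΔH°_rxn = 23.873 × 33.0 = 787.83 kJ/s
Sensible, feed 176→25 °C: -937.82 kJ/s
Outlet flows (mol/s): A 12.026, B 23.873, H₂O 23.873
Sensible, products 25→242 °C: 1456.5 kJ/s
Q = ΔH = 1306.5 kJ/s = 1306.5 kW
Heat supplied = 78391 kJ/min

Q_in = 78400 kJ/min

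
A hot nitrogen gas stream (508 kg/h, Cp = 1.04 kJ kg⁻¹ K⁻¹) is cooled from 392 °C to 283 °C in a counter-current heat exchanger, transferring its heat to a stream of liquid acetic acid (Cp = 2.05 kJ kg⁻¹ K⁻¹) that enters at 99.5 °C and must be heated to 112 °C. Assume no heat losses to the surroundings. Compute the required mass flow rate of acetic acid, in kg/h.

ṁ_c = 2250 kg/h

Heat released by hot stream: Q = 508 × 1.04 × (392 − 283) = 57587 kJ/h
Energy balance on cold side (adiabatic exchanger): Q = ṁ_c·Cp_c·(T_c,out − T_c,in)
ṁ_c = 57587 / [2.05 × (112 − 99.5)] = 2247.3 kg/h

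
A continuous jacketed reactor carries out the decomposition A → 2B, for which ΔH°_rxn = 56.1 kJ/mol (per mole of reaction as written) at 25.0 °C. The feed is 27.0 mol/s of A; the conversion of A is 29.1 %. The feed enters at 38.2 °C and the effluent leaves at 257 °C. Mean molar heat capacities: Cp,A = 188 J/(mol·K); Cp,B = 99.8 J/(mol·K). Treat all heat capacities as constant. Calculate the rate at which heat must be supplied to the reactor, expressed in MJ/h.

Q_in = 5660 MJ/h

Extent of reaction ξ = 0.291 × 27.0 = 7.857 mol/s
Reaction term: ξ·ΔH°_rxn = 7.857 × 56.1 = 440.78 kJ/s
Sensible, feed 38.2→25 °C: -67.003 kJ/s
Outlet flows (mol/s): A 19.143, B 15.714
Sensible, products 25→257 °C: 1198.8 kJ/s
Q = ΔH = 1572.6 kJ/s = 1572.6 kW
Heat supplied = 5661.2 MJ/h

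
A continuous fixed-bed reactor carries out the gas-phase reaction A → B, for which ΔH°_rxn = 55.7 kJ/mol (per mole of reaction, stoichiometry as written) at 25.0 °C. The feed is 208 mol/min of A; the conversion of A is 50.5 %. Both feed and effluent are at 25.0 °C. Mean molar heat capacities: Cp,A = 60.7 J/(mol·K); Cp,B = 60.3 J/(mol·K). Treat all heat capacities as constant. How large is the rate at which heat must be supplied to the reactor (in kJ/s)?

Extent of reaction ξ = 0.505 × 208 = 105.04 mol/min
Reaction term: ξ·ΔH°_rxn = 105.04 × 55.7 = 5850.7 kJ/min
Q = ΔH = 5850.7 kJ/min = 97.512 kW
Heat supplied = 97.512 kJ/s

Q_in = 97.5 kJ/s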